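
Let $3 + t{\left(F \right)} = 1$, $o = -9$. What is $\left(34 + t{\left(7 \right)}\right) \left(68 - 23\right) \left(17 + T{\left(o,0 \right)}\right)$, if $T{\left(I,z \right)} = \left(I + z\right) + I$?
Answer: $-1440$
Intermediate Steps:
$T{\left(I,z \right)} = z + 2 I$
$t{\left(F \right)} = -2$ ($t{\left(F \right)} = -3 + 1 = -2$)
$\left(34 + t{\left(7 \right)}\right) \left(68 - 23\right) \left(17 + T{\left(o,0 \right)}\right) = \left(34 - 2\right) \left(68 - 23\right) \left(17 + \left(0 + 2 \left(-9\right)\right)\right) = 32 \cdot 45 \left(17 + \left(0 - 18\right)\right) = 1440 \left(17 - 18\right) = 1440 \left(-1\right) = -1440$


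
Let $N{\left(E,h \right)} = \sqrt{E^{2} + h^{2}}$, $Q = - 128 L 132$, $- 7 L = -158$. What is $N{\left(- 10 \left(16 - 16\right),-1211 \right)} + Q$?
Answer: $- \frac{2661091}{7} \approx -3.8016 \cdot 10^{5}$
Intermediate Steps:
$L = \frac{158}{7}$ ($L = \left(- \frac{1}{7}\right) \left(-158\right) = \frac{158}{7} \approx 22.571$)
$Q = - \frac{2669568}{7}$ ($Q = \left(-128\right) \frac{158}{7} \cdot 132 = \left(- \frac{20224}{7}\right) 132 = - \frac{2669568}{7} \approx -3.8137 \cdot 10^{5}$)
$N{\left(- 10 \left(16 - 16\right),-1211 \right)} + Q = \sqrt{\left(- 10 \left(16 - 16\right)\right)^{2} + \left(-1211\right)^{2}} - \frac{2669568}{7} = \sqrt{\left(\left(-10\right) 0\right)^{2} + 1466521} - \frac{2669568}{7} = \sqrt{0^{2} + 1466521} - \frac{2669568}{7} = \sqrt{0 + 1466521} - \frac{2669568}{7} = \sqrt{1466521} - \frac{2669568}{7} = 1211 - \frac{2669568}{7} = - \frac{2661091}{7}$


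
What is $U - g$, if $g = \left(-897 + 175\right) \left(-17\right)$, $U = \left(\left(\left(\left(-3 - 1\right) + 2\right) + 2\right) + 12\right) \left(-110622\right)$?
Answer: $-1339738$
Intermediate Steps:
$U = -1327464$ ($U = \left(\left(\left(-4 + 2\right) + 2\right) + 12\right) \left(-110622\right) = \left(\left(-2 + 2\right) + 12\right) \left(-110622\right) = \left(0 + 12\right) \left(-110622\right) = 12 \left(-110622\right) = -1327464$)
$g = 12274$ ($g = \left(-722\right) \left(-17\right) = 12274$)
$U - g = -1327464 - 12274 = -1339738$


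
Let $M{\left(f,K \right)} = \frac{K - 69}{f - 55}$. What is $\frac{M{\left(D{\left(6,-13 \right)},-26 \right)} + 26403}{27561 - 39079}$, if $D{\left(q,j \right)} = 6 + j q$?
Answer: $- \frac{1676638}{731393} \approx -2.2924$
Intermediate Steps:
$M{\left(f,K \right)} = \frac{-69 + K}{-55 + f}$
$\frac{M{\left(D{\left(6,-13 \right)},-26 \right)} + 26403}{27561 - 39079} = \frac{\frac{-69 - 26}{-55 + \left(6 - 78\right)} + 26403}{27561 - 39079} = \frac{\frac{1}{-55 + \left(6 - 78\right)} \left(-95\right) + 26403}{-11518} = \left(\frac{1}{-55 - 72} \left(-95\right) + 26403\right) \left(- \frac{1}{11518}\right) = \left(\frac{1}{-127} \left(-95\right) + 26403\right) \left(- \frac{1}{11518}\right) = \left(\left(- \frac{1}{127}\right) \left(-95\right) + 26403\right) \left(- \frac{1}{11518}\right) = \left(\frac{95}{127} + 26403\right) \left(- \frac{1}{11518}\right) = \frac{3353276}{127} \left(- \frac{1}{11518}\right) = - \frac{1676638}{731393}$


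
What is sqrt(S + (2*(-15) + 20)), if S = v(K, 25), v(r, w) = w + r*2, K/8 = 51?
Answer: sqrt(831) ≈ 28.827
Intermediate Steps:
K = 408 (K = 8*51 = 408)
v(r, w) = w + 2*r
S = 841 (S = 25 + 2*408 = 25 + 816 = 841)
sqrt(S + (2*(-15) + 20)) = sqrt(841 + (2*(-15) + 20)) = sqrt(841 + (-30 + 20)) = sqrt(841 - 10) = sqrt(831)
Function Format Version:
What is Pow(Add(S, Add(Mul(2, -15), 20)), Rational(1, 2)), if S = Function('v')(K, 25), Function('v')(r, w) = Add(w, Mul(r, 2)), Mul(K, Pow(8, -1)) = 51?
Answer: Pow(831, Rational(1, 2)) ≈ 28.827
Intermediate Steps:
K = 408 (K = Mul(8, 51) = 408)
Function('v')(r, w) = Add(w, Mul(2, r))
S = 841 (S = Add(25, Mul(2, 408)) = Add(25, 816) = 841)
Pow(Add(S, Add(Mul(2, -15), 20)), Rational(1, 2)) = Pow(Add(841, Add(Mul(2, -15), 20)), Rational(1, 2)) = Pow(Add(841, Add(-30, 20)), Rational(1, 2)) = Pow(Add(841, -10), Rational(1, 2)) = Pow(831, Rational(1, 2))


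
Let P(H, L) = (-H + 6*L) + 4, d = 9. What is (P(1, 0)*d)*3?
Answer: 81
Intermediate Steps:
P(H, L) = 4 - H + 6*L
(P(1, 0)*d)*3 = ((4 - 1*1 + 6*0)*9)*3 = ((4 - 1 + 0)*9)*3 = (3*9)*3 = 27*3 = 81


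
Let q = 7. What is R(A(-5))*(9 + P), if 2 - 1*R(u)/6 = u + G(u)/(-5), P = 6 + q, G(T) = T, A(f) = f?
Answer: 792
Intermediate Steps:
P = 13 (P = 6 + 7 = 13)
R(u) = 12 - 24*u/5 (R(u) = 12 - 6*(u + u/(-5)) = 12 - 6*(u + u*(-⅕)) = 12 - 6*(u - u/5) = 12 - 24*u/5)
R(A(-5))*(9 + P) = (12 - 24/5*(-5))*(9 + 13) = (12 + 24)*22 = 36*22 = 792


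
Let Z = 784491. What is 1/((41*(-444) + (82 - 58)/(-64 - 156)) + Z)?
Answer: 55/42145779 ≈ 1.3050e-6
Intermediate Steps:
1/((41*(-444) + (82 - 58)/(-64 - 156)) + Z) = 1/((41*(-444) + (82 - 58)/(-64 - 156)) + 784491) = 1/((-18204 + 24/(-220)) + 784491) = 1/((-18204 + 24*(-1/220)) + 784491) = 1/((-18204 - 6/55) + 784491) = 1/(-1001226/55 + 784491) = 1/(42145779/55) = 55/42145779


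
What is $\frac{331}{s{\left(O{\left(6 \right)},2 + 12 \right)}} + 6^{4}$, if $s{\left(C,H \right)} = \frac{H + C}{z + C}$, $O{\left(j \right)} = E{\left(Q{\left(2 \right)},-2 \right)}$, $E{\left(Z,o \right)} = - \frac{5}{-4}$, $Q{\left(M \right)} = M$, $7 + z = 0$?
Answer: $\frac{71443}{61} \approx 1171.2$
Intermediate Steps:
$z = -7$ ($z = -7 + 0 = -7$)
$E{\left(Z,o \right)} = \frac{5}{4}$ ($E{\left(Z,o \right)} = \left(-5\right) \left(- \frac{1}{4}\right) = \frac{5}{4}$)
$O{\left(j \right)} = \frac{5}{4}$
$s{\left(C,H \right)} = \frac{C + H}{-7 + C}$ ($s{\left(C,H \right)} = \frac{H + C}{-7 + C} = \frac{C + H}{-7 + C}$)
$\frac{331}{s{\left(O{\left(6 \right)},2 + 12 \right)}} + 6^{4} = \frac{331}{\frac{1}{-7 + \frac{5}{4}} \left(\frac{5}{4} + \left(2 + 12\right)\right)} + 6^{4} = \frac{331}{\frac{1}{- \frac{23}{4}} \left(\frac{5}{4} + 14\right)} + 1296 = \frac{331}{\left(- \frac{4}{23}\right) \frac{61}{4}} + 1296 = \frac{331}{- \frac{61}{23}} + 1296 = 331 \left(- \frac{23}{61}\right) + 1296 = - \frac{7613}{61} + 1296 = \frac{71443}{61}$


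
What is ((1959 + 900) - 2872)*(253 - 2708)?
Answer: 31915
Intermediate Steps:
((1959 + 900) - 2872)*(253 - 2708) = (2859 - 2872)*(-2455) = -13*(-2455) = 31915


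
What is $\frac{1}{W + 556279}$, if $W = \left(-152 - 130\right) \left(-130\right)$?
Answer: $\frac{1}{592939} \approx 1.6865 \cdot 10^{-6}$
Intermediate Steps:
$W = 36660$ ($W = \left(-282\right) \left(-130\right) = 36660$)
$\frac{1}{W + 556279} = \frac{1}{36660 + 556279} = \frac{1}{592939}$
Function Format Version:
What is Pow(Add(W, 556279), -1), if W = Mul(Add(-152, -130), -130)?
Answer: Rational(1, 592939) ≈ 1.6865e-6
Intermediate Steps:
W = 36660 (W = Mul(-282, -130) = 36660)
Pow(Add(W, 556279), -1) = Pow(Add(36660, 556279), -1) = Pow(592939, -1) = Rational(1, 592939)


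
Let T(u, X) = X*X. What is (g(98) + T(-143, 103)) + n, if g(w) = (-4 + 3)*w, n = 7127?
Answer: 17638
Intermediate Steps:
T(u, X) = X**2
g(w) = -w
(g(98) + T(-143, 103)) + n = (-1*98 + 103**2) + 7127 = (-98 + 10609) + 7127 = 10511 + 7127 = 17638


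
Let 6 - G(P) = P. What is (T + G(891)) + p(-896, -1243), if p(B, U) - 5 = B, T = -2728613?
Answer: -2730389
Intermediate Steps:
p(B, U) = 5 + B
G(P) = 6 - P
(T + G(891)) + p(-896, -1243) = (-2728613 + (6 - 1*891)) + (5 - 896) = (-2728613 + (6 - 891)) - 891 = (-2728613 - 885) - 891 = -2729498 - 891 = -2730389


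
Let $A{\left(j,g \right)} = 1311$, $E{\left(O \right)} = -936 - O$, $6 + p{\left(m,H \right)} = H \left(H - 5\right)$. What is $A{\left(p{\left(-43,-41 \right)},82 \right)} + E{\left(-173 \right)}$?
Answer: $548$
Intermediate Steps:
$p{\left(m,H \right)} = -6 + H \left(-5 + H\right)$ ($p{\left(m,H \right)} = -6 + H \left(H - 5\right) = -6 + H \left(-5 + H\right)$)
$A{\left(p{\left(-43,-41 \right)},82 \right)} + E{\left(-173 \right)} = 1311 - 763 = 548$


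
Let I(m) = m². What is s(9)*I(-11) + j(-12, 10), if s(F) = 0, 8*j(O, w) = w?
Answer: 5/4 ≈ 1.2500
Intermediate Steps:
j(O, w) = w/8
s(9)*I(-11) + j(-12, 10) = 0*(-11)² + (⅛)*10 = 0*121 + 5/4 = 0 + 5/4 = 5/4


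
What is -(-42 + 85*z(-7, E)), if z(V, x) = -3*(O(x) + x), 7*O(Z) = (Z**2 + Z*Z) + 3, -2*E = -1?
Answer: 297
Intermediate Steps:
E = 1/2 (E = -1/2*(-1) = 1/2 ≈ 0.50000)
O(Z) = 3/7 + 2*Z**2/7 (O(Z) = ((Z**2 + Z*Z) + 3)/7 = ((Z**2 + Z**2) + 3)/7 = (2*Z**2 + 3)/7 = (3 + 2*Z**2)/7 = 3/7 + 2*Z**2/7)
z(V, x) = -9/7 - 3*x - 6*x**2/7 (z(V, x) = -3*((3/7 + 2*x**2/7) + x) = -3*(3/7 + x + 2*x**2/7) = -9/7 - 3*x - 6*x**2/7)
-(-42 + 85*z(-7, E)) = -(-42 + 85*(-9/7 - 3*1/2 - 6*(1/2)**2/7)) = -(-42 + 85*(-9/7 - 3/2 - 6/7*1/4)) = -(-42 + 85*(-9/7 - 3/2 - 3/14)) = -(-42 + 85*(-3)) = -(-42 - 255) = -1*(-297) = 297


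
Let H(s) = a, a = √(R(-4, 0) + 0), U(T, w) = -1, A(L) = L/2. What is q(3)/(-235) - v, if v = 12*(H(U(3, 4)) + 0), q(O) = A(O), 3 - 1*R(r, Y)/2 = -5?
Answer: -22563/470 ≈ -48.006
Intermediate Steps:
A(L) = L/2 (A(L) = L*(½) = L/2)
R(r, Y) = 16 (R(r, Y) = 6 - 2*(-5) = 6 + 10 = 16)
q(O) = O/2
a = 4 (a = √(16 + 0) = √16 = 4)
H(s) = 4
v = 48 (v = 12*(4 + 0) = 12*4 = 48)
q(3)/(-235) - v = ((½)*3)/(-235) - 1*48 = (3/2)*(-1/235) - 48 = -3/470 - 48 = -22563/470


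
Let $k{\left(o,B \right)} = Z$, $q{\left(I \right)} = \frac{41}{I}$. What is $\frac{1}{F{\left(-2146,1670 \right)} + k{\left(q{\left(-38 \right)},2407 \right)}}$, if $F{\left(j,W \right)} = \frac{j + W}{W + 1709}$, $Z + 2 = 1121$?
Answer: $\frac{3379}{3780625} \approx 0.00089377$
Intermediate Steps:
$Z = 1119$ ($Z = -2 + 1121 = 1119$)
$F{\left(j,W \right)} = \frac{W + j}{1709 + W}$
$k{\left(o,B \right)} = 1119$
$\frac{1}{F{\left(-2146,1670 \right)} + k{\left(q{\left(-38 \right)},2407 \right)}} = \frac{1}{\frac{1670 - 2146}{1709 + 1670} + 1119} = \frac{1}{\frac{1}{3379} \left(-476\right) + 1119} = \frac{1}{- \frac{476}{3379} + 1119} = \frac{1}{\frac{3780625}{3379}} = \frac{3379}{3780625}$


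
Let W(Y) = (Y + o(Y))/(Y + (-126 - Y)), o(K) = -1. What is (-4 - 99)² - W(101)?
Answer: 668417/63 ≈ 10610.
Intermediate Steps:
W(Y) = 1/126 - Y/126 (W(Y) = (Y - 1)/(Y + (-126 - Y)) = (-1 + Y)/(-126) = (-1 + Y)*(-1/126) = 1/126 - Y/126)
(-4 - 99)² - W(101) = (-4 - 99)² - (1/126 - 1/126*101) = (-103)² - (1/126 - 101/126) = 10609 - 1*(-50/63) = 10609 + 50/63 = 668417/63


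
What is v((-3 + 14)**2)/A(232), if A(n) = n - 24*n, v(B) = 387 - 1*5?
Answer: -191/2668 ≈ -0.071589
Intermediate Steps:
v(B) = 382 (v(B) = 387 - 5 = 382)
A(n) = -23*n
v((-3 + 14)**2)/A(232) = 382/((-23*232)) = 382/(-5336) = 382*(-1/5336) = -191/2668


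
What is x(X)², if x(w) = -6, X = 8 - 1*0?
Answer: 36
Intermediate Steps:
X = 8 (X = 8 + 0 = 8)
x(X)² = (-6)² = 36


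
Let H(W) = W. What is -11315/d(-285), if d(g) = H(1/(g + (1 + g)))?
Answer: 6438235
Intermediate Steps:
d(g) = 1/(1 + 2*g) (d(g) = 1/(g + (1 + g)) = 1/(1 + 2*g))
-11315/d(-285) = -11315/(1/(1 + 2*(-285))) = -11315/(1/(1 - 570)) = -11315/(1/(-569)) = -11315/(-1/569) = -11315*(-569) = 6438235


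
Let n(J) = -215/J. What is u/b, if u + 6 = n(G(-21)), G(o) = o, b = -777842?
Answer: -89/16334682 ≈ -5.4485e-6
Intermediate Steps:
u = 89/21 (u = -6 - 215/(-21) = -6 - 215*(-1/21) = -6 + 215/21 = 89/21 ≈ 4.2381)
u/b = (89/21)/(-777842) = (89/21)*(-1/777842) = -89/16334682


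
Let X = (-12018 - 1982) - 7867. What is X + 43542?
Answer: 21675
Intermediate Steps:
X = -21867 (X = -14000 - 7867 = -21867)
X + 43542 = -21867 + 43542 = 21675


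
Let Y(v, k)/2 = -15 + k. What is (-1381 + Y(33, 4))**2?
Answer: 1968409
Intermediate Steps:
Y(v, k) = -30 + 2*k (Y(v, k) = 2*(-15 + k) = -30 + 2*k)
(-1381 + Y(33, 4))**2 = (-1381 + (-30 + 2*4))**2 = (-1381 + (-30 + 8))**2 = (-1381 - 22)**2 = (-1403)**2 = 1968409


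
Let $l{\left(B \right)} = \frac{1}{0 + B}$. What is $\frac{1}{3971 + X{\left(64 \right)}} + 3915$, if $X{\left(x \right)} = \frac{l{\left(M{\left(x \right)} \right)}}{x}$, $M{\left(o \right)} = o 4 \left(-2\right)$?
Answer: $\frac{509426593973}{130121727} \approx 3915.0$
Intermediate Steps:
$M{\left(o \right)} = - 8 o$ ($M{\left(o \right)} = 4 o \left(-2\right) = - 8 o$)
$l{\left(B \right)} = \frac{1}{B}$
$X{\left(x \right)} = - \frac{1}{8 x^{2}}$ ($X{\left(x \right)} = \frac{1}{- 8 x x} = \frac{\left(- \frac{1}{8}\right) \frac{1}{x}}{x} = - \frac{1}{8 x^{2}}$)
$\frac{1}{3971 + X{\left(64 \right)}} + 3915 = \frac{1}{3971 - \frac{1}{8 \cdot 4096}} + 3915 = \frac{1}{3971 - \frac{1}{32768}} + 3915 = \frac{1}{\frac{130121727}{32768}} + 3915 = \frac{32768}{130121727} + 3915 = \frac{509426593973}{130121727}$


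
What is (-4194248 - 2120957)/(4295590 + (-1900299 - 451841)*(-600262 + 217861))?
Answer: -1263041/179892996746 ≈ -7.0211e-6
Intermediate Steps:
(-4194248 - 2120957)/(4295590 + (-1900299 - 451841)*(-600262 + 217861)) = -6315205/(4295590 - 2352140*(-382401)) = -6315205/(4295590 + 899460688140) = -6315205/899464983730 = -6315205*1/899464983730 = -1263041/179892996746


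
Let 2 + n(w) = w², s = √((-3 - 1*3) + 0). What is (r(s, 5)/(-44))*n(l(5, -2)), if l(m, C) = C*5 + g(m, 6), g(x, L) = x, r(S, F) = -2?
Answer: 23/22 ≈ 1.0455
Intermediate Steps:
s = I*√6 (s = √((-3 - 3) + 0) = √(-6 + 0) = √(-6) = I*√6 ≈ 2.4495*I)
l(m, C) = m + 5*C (l(m, C) = C*5 + m = 5*C + m = m + 5*C)
n(w) = -2 + w²
(r(s, 5)/(-44))*n(l(5, -2)) = (-2/(-44))*(-2 + (5 + 5*(-2))²) = (-1/44*(-2))*(-2 + (5 - 10)²) = (-2 + (-5)²)/22 = (-2 + 25)/22 = (1/22)*23 = 23/22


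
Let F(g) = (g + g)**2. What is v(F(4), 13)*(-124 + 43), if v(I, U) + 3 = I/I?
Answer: 162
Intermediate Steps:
F(g) = 4*g**2 (F(g) = (2*g)**2 = 4*g**2)
v(I, U) = -2 (v(I, U) = -3 + I/I = -3 + 1 = -2)
v(F(4), 13)*(-124 + 43) = -2*(-124 + 43) = -2*(-81) = 162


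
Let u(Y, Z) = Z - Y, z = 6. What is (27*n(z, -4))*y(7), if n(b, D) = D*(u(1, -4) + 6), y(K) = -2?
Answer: 216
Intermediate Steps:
n(b, D) = D (n(b, D) = D*((-4 - 1*1) + 6) = D*((-4 - 1) + 6) = D*(-5 + 6) = D*1 = D)
(27*n(z, -4))*y(7) = (27*(-4))*(-2) = -108*(-2) = 216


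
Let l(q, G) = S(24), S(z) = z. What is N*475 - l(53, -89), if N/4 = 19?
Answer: 36076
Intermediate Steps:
N = 76 (N = 4*19 = 76)
l(q, G) = 24
N*475 - l(53, -89) = 76*475 - 1*24 = 36100 - 24 = 36076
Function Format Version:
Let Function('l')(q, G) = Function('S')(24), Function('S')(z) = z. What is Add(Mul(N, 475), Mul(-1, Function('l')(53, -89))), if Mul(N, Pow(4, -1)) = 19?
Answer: 36076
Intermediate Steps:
N = 76 (N = Mul(4, 19) = 76)
Function('l')(q, G) = 24
Add(Mul(N, 475), Mul(-1, Function('l')(53, -89))) = Add(Mul(76, 475), Mul(-1, 24)) = Add(36100, -24) = 36076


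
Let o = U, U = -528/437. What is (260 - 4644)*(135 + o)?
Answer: -256319328/437 ≈ -5.8654e+5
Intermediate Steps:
U = -528/437 (U = -528*1/437 = -528/437 ≈ -1.2082)
o = -528/437 ≈ -1.2082
(260 - 4644)*(135 + o) = (260 - 4644)*(135 - 528/437) = -4384*58467/437 = -256319328/437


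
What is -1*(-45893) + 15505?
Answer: 61398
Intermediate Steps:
-1*(-45893) + 15505 = 45893 + 15505 = 61398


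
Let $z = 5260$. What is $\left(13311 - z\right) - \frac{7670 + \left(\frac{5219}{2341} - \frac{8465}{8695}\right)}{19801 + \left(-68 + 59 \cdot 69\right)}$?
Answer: $\frac{390079730481569}{48453030098} \approx 8050.7$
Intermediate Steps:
$\left(13311 - z\right) - \frac{7670 + \left(\frac{5219}{2341} - \frac{8465}{8695}\right)}{19801 + \left(-68 + 59 \cdot 69\right)} = \left(13311 - 5260\right) - \frac{7670 + \left(\frac{5219}{2341} - \frac{8465}{8695}\right)}{19801 + \left(-68 + 59 \cdot 69\right)} = \left(13311 - 5260\right) - \frac{7670 + \left(5219 \cdot \frac{1}{2341} - \frac{1693}{1739}\right)}{19801 + \left(-68 + 4071\right)} = 8051 - \frac{7670 + \left(\frac{5219}{2341} - \frac{1693}{1739}\right)}{19801 + 4003} = 8051 - \frac{7670 + \frac{5112528}{4070999}}{23804} = 8051 - \frac{31229674858}{4070999} \cdot \frac{1}{23804} = 8051 - \frac{15614837429}{48453030098} = \frac{390079730481569}{48453030098}$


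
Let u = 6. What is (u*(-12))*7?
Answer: -504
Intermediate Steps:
(u*(-12))*7 = (6*(-12))*7 = -72*7 = -504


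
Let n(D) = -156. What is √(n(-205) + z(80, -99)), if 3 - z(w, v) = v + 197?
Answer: I*√251 ≈ 15.843*I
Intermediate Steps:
z(w, v) = -194 - v (z(w, v) = 3 - (v + 197) = 3 - (197 + v) = 3 + (-197 - v) = -194 - v)
√(n(-205) + z(80, -99)) = √(-156 + (-194 - 1*(-99))) = √(-156 + (-194 + 99)) = √(-156 - 95) = √(-251) = I*√251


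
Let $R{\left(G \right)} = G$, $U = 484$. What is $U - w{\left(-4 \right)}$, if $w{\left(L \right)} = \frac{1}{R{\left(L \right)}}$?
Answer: $\frac{1937}{4} \approx 484.25$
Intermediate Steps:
$w{\left(L \right)} = \frac{1}{L}$
$U - w{\left(-4 \right)} = 484 - \frac{1}{-4} = 484 - - \frac{1}{4} = 484 + \frac{1}{4} = \frac{1937}{4}$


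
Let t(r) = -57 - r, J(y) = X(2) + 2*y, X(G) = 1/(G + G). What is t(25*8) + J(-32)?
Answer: -1283/4 ≈ -320.75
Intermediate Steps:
X(G) = 1/(2*G)
J(y) = 1/4 + 2*y (J(y) = (1/2)/2 + 2*y = (1/2)*(1/2) + 2*y = 1/4 + 2*y)
t(25*8) + J(-32) = (-57 - 25*8) + (1/4 + 2*(-32)) = (-57 - 1*200) + (1/4 - 64) = (-57 - 200) - 255/4 = -257 - 255/4 = -1283/4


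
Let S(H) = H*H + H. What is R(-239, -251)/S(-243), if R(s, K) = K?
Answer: -251/58806 ≈ -0.0042683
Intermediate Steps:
S(H) = H + H² (S(H) = H² + H = H + H²)
R(-239, -251)/S(-243) = -251*(-1/(243*(1 - 243))) = -251/((-243*(-242))) = -251/58806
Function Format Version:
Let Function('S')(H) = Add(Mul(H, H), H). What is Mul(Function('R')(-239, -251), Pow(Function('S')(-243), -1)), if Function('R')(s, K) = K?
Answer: Rational(-251, 58806) ≈ -0.0042683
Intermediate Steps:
Function('S')(H) = Add(H, Pow(H, 2)) (Function('S')(H) = Add(Pow(H, 2), H) = Add(H, Pow(H, 2)))
Mul(Function('R')(-239, -251), Pow(Function('S')(-243), -1)) = Mul(-251, Pow(Mul(-243, Add(1, -243)), -1)) = Mul(-251, Pow(Mul(-243, -242), -1)) = Mul(-251, Pow(58806, -1)) = Mul(-251, Rational(1, 58806)) = Rational(-251, 58806)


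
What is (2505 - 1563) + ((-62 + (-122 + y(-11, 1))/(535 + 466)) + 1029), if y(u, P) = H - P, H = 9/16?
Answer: 30572585/16016 ≈ 1908.9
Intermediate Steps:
H = 9/16 (H = 9*(1/16) = 9/16 ≈ 0.56250)
y(u, P) = 9/16 - P
(2505 - 1563) + ((-62 + (-122 + y(-11, 1))/(535 + 466)) + 1029) = (2505 - 1563) + ((-62 + (-122 + (9/16 - 1*1))/(535 + 466)) + 1029) = 942 + ((-62 + (-122 + (9/16 - 1))/1001) + 1029) = 942 + ((-62 + (-122 - 7/16)*(1/1001)) + 1029) = 942 + ((-62 - 1959/16*1/1001) + 1029) = 942 + ((-62 - 1959/16016) + 1029) = 942 + (-994951/16016 + 1029) = 942 + 15485513/16016 = 30572585/16016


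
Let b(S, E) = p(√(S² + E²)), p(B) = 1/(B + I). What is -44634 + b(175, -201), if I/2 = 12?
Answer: -1572232662/35225 + √71026/70450 ≈ -44634.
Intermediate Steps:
I = 24 (I = 2*12 = 24)
p(B) = 1/(24 + B) (p(B) = 1/(B + 24) = 1/(24 + B))
b(S, E) = 1/(24 + √(E² + S²)) (b(S, E) = 1/(24 + √(S² + E²)) = 1/(24 + √(E² + S²)))
-44634 + b(175, -201) = -44634 + 1/(24 + √((-201)² + 175²)) = -44634 + 1/(24 + √(40401 + 30625)) = -44634 + 1/(24 + √71026)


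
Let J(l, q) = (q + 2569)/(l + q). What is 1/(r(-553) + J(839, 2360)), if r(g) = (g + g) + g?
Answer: -3199/5302212 ≈ -0.00060333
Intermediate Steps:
J(l, q) = (2569 + q)/(l + q)
r(g) = 3*g (r(g) = 2*g + g = 3*g)
1/(r(-553) + J(839, 2360)) = 1/(3*(-553) + (2569 + 2360)/(839 + 2360)) = 1/(-1659 + 4929/3199) = 1/(-5302212/3199) = -3199/5302212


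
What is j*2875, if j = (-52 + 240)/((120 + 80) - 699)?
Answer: -540500/499 ≈ -1083.2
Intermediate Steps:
j = -188/499 (j = 188/(200 - 699) = 188/(-499) = 188*(-1/499) = -188/499 ≈ -0.37675)
j*2875 = -188/499*2875 = -540500/499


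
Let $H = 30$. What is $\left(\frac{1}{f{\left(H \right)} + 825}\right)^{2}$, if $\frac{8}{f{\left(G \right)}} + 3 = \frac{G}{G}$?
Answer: $\frac{1}{674041} \approx 1.4836 \cdot 10^{-6}$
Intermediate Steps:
$f{\left(G \right)} = -4$ ($f{\left(G \right)} = \frac{8}{-3 + \frac{G}{G}} = \frac{8}{-3 + 1} = \frac{8}{-2} = 8 \left(- \frac{1}{2}\right) = -4$)
$\left(\frac{1}{f{\left(H \right)} + 825}\right)^{2} = \left(\frac{1}{-4 + 825}\right)^{2} = \left(\frac{1}{821}\right)^{2} = \frac{1}{674041}$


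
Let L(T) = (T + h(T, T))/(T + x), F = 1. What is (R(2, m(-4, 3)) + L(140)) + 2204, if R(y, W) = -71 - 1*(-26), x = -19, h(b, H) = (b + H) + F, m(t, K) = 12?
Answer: 261660/121 ≈ 2162.5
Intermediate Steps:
h(b, H) = 1 + H + b (h(b, H) = (b + H) + 1 = (H + b) + 1 = 1 + H + b)
L(T) = (1 + 3*T)/(-19 + T) (L(T) = (T + (1 + T + T))/(T - 19) = (T + (1 + 2*T))/(-19 + T) = (1 + 3*T)/(-19 + T))
R(y, W) = -45 (R(y, W) = -71 + 26 = -45)
(R(2, m(-4, 3)) + L(140)) + 2204 = (-45 + (1 + 3*140)/(-19 + 140)) + 2204 = (-45 + (1 + 420)/121) + 2204 = (-45 + (1/121)*421) + 2204 = (-45 + 421/121) + 2204 = -5024/121 + 2204 = 261660/121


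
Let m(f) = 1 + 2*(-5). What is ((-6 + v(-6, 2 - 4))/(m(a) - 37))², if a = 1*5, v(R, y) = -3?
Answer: 81/2116 ≈ 0.038280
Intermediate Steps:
a = 5
m(f) = -9 (m(f) = 1 - 10 = -9)
((-6 + v(-6, 2 - 4))/(m(a) - 37))² = ((-6 - 3)/(-9 - 37))² = (-9/(-46))² = (-9*(-1/46))² = (9/46)² = 81/2116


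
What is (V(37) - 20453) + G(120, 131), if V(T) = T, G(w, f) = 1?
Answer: -20415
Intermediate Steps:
(V(37) - 20453) + G(120, 131) = (37 - 20453) + 1 = -20416 + 1 = -20415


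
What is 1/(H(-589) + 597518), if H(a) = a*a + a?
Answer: 1/943850 ≈ 1.0595e-6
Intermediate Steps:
H(a) = a + a² (H(a) = a² + a = a + a²)
1/(H(-589) + 597518) = 1/(-589*(1 - 589) + 597518) = 1/(-589*(-588) + 597518) = 1/(346332 + 597518) = 1/943850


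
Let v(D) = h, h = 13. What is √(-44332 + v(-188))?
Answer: I*√44319 ≈ 210.52*I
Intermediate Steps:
v(D) = 13
√(-44332 + v(-188)) = √(-44332 + 13) = √(-44319) = I*√44319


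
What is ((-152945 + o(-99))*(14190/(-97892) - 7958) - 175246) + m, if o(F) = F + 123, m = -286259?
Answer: 59543101685593/48946 ≈ 1.2165e+9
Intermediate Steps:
o(F) = 123 + F
((-152945 + o(-99))*(14190/(-97892) - 7958) - 175246) + m = ((-152945 + (123 - 99))*(14190/(-97892) - 7958) - 175246) - 286259 = ((-152945 + 24)*(14190*(-1/97892) - 7958) - 175246) - 286259 = (-152921*(-7095/48946 - 7958) - 175246) - 286259 = (-152921*(-389519363/48946) - 175246) - 286259 = (59565690509323/48946 - 175246) - 286259 = 59557112918607/48946 - 286259 = 59543101685593/48946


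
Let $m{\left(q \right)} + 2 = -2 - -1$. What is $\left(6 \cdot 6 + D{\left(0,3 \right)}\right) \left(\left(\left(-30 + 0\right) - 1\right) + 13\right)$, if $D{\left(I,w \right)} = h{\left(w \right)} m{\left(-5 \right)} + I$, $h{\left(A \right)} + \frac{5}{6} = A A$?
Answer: $-207$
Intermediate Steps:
$h{\left(A \right)} = - \frac{5}{6} + A^{2}$ ($h{\left(A \right)} = - \frac{5}{6} + A A = - \frac{5}{6} + A^{2}$)
$m{\left(q \right)} = -3$ ($m{\left(q \right)} = -2 - 1 = -3$)
$D{\left(I,w \right)} = \frac{5}{2} + I - 3 w^{2}$ ($D{\left(I,w \right)} = \left(- \frac{5}{6} + w^{2}\right) \left(-3\right) + I = \left(\frac{5}{2} - 3 w^{2}\right) + I = \frac{5}{2} + I - 3 w^{2}$)
$\left(6 \cdot 6 + D{\left(0,3 \right)}\right) \left(\left(\left(-30 + 0\right) - 1\right) + 13\right) = \left(6 \cdot 6 + \left(\frac{5}{2} + 0 - 3 \cdot 3^{2}\right)\right) \left(\left(\left(-30 + 0\right) - 1\right) + 13\right) = \left(36 + \left(\frac{5}{2} + 0 - 27\right)\right) \left(\left(-30 - 1\right) + 13\right) = \left(36 + \left(\frac{5}{2} + 0 - 27\right)\right) \left(-31 + 13\right) = \left(36 - \frac{49}{2}\right) \left(-18\right) = \frac{23}{2} \left(-18\right) = -207$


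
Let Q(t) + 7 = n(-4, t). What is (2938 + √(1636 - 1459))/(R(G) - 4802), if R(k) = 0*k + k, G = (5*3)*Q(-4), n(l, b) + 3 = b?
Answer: -1469/2506 - √177/5012 ≈ -0.58885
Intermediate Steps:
n(l, b) = -3 + b
Q(t) = -10 + t (Q(t) = -7 + (-3 + t) = -10 + t)
G = -210 (G = (5*3)*(-10 - 4) = 15*(-14) = -210)
R(k) = k (R(k) = 0 + k = k)
(2938 + √(1636 - 1459))/(R(G) - 4802) = (2938 + √(1636 - 1459))/(-210 - 4802) = (2938 + √177)/(-5012) = (2938 + √177)*(-1/5012) = -1469/2506 - √177/5012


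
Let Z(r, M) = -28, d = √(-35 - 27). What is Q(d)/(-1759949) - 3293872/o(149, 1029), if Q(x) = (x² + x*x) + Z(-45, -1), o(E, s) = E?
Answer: -5797046709880/262232401 ≈ -22107.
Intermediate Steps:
d = I*√62 (d = √(-62) = I*√62 ≈ 7.874*I)
Q(x) = -28 + 2*x² (Q(x) = (x² + x*x) - 28 = (x² + x²) - 28 = 2*x² - 28 = -28 + 2*x²)
Q(d)/(-1759949) - 3293872/o(149, 1029) = (-28 + 2*(I*√62)²)/(-1759949) - 3293872/149 = (-28 + 2*(-62))*(-1/1759949) - 3293872*1/149 = (-28 - 124)*(-1/1759949) - 3293872/149 = -152*(-1/1759949) - 3293872/149 = 152/1759949 - 3293872/149 = -5797046709880/262232401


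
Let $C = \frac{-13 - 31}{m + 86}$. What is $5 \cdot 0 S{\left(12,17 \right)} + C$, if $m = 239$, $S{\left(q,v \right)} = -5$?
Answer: $- \frac{44}{325} \approx -0.13538$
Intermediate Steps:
$C = - \frac{44}{325}$ ($C = \frac{-13 - 31}{239 + 86} = - \frac{44}{325} \approx -0.13538$)
$5 \cdot 0 S{\left(12,17 \right)} + C = 5 \cdot 0 \left(-5\right) - \frac{44}{325} = 0 \left(-5\right) - \frac{44}{325} = 0 - \frac{44}{325} = - \frac{44}{325}$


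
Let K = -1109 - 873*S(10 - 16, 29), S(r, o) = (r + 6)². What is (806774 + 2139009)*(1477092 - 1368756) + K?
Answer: 319134345979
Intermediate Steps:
S(r, o) = (6 + r)²
K = -1109 (K = -1109 - 873*(6 + (10 - 16))² = -1109 - 873*(6 - 6)² = -1109 - 873*0² = -1109 - 873*0 = -1109 + 0 = -1109)
(806774 + 2139009)*(1477092 - 1368756) + K = (806774 + 2139009)*(1477092 - 1368756) - 1109 = 2945783*108336 - 1109 = 319134347088 - 1109 = 319134345979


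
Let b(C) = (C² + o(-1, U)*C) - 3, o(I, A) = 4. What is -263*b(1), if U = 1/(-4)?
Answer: -526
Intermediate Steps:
U = -¼ ≈ -0.25000
b(C) = -3 + C² + 4*C (b(C) = (C² + 4*C) - 3 = -3 + C² + 4*C)
-263*b(1) = -263*(-3 + 1² + 4*1) = -263*(-3 + 1 + 4) = -263*2 = -526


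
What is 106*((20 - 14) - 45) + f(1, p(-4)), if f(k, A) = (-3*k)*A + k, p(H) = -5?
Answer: -4118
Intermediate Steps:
f(k, A) = k - 3*A*k (f(k, A) = -3*A*k + k = k - 3*A*k)
106*((20 - 14) - 45) + f(1, p(-4)) = 106*((20 - 14) - 45) + 1*(1 - 3*(-5)) = 106*(6 - 45) + 1*(1 + 15) = 106*(-39) + 1*16 = -4134 + 16 = -4118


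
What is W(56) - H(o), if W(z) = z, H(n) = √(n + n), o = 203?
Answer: 56 - √406 ≈ 35.851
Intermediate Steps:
H(n) = √2*√n (H(n) = √(2*n) = √2*√n)
W(56) - H(o) = 56 - √2*√203 = 56 - √406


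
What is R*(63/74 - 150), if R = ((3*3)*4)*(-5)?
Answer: 993330/37 ≈ 26847.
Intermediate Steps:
R = -180 (R = (9*4)*(-5) = 36*(-5) = -180)
R*(63/74 - 150) = -180*(63/74 - 150) = -180*(-11037/74) = 993330/37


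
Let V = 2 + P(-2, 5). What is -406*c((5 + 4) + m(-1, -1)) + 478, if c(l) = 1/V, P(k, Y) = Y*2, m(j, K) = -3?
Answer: 2665/6 ≈ 444.17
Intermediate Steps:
P(k, Y) = 2*Y
V = 12 (V = 2 + 2*5 = 2 + 10 = 12)
c(l) = 1/12
-406*c((5 + 4) + m(-1, -1)) + 478 = -406*1/12 + 478 = -203/6 + 478 = 2665/6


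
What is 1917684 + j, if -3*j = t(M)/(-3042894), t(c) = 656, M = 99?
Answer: 8752963706572/4564341 ≈ 1.9177e+6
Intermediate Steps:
j = 328/4564341 (j = -656/(3*(-3042894)) = -656*(-1)/(3*3042894) = -⅓*(-328/1521447) = 328/4564341 ≈ 7.1861e-5)
1917684 + j = 1917684 + 328/4564341 = 8752963706572/4564341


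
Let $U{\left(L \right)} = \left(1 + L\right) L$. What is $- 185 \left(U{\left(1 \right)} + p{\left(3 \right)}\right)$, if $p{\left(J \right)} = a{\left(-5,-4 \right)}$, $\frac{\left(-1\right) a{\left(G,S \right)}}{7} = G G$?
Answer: $32005$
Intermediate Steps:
$a{\left(G,S \right)} = - 7 G^{2}$ ($a{\left(G,S \right)} = - 7 G G = - 7 G^{2}$)
$p{\left(J \right)} = -175$ ($p{\left(J \right)} = - 7 \left(-5\right)^{2} = \left(-7\right) 25 = -175$)
$U{\left(L \right)} = L \left(1 + L\right)$
$- 185 \left(U{\left(1 \right)} + p{\left(3 \right)}\right) = - 185 \left(1 \left(1 + 1\right) - 175\right) = - 185 \left(1 \cdot 2 - 175\right) = - 185 \left(2 - 175\right) = \left(-185\right) \left(-173\right) = 32005$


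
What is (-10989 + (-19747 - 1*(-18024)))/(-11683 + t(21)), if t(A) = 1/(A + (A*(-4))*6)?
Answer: 3069948/2821445 ≈ 1.0881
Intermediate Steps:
t(A) = -1/(23*A) (t(A) = 1/(A - 4*A*6) = 1/(A - 24*A) = 1/(-23*A) = -1/(23*A))
(-10989 + (-19747 - 1*(-18024)))/(-11683 + t(21)) = (-10989 + (-19747 - 1*(-18024)))/(-11683 - 1/23/21) = (-10989 + (-19747 + 18024))/(-11683 - 1/23*1/21) = (-10989 - 1723)/(-11683 - 1/483) = -12712/(-5642890/483) = -12712*(-483/5642890) = 3069948/2821445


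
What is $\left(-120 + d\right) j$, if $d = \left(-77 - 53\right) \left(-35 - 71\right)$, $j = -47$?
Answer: $-642020$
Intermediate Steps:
$d = 13780$ ($d = \left(-130\right) \left(-106\right) = 13780$)
$\left(-120 + d\right) j = \left(-120 + 13780\right) \left(-47\right) = 13660 \left(-47\right) = -642020$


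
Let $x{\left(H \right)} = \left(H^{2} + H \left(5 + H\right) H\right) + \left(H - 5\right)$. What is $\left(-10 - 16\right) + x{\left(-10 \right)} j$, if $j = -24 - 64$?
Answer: $36494$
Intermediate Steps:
$x{\left(H \right)} = -5 + H + H^{2} + H^{2} \left(5 + H\right)$ ($x{\left(H \right)} = \left(H^{2} + H^{2} \left(5 + H\right)\right) + \left(-5 + H\right) = -5 + H + H^{2} + H^{2} \left(5 + H\right)$)
$j = -88$
$\left(-10 - 16\right) + x{\left(-10 \right)} j = \left(-10 - 16\right) + \left(-5 - 10 + \left(-10\right)^{3} + 6 \left(-10\right)^{2}\right) \left(-88\right) = \left(-10 - 16\right) + \left(-5 - 10 - 1000 + 6 \cdot 100\right) \left(-88\right) = -26 + \left(-5 - 10 - 1000 + 600\right) \left(-88\right) = -26 - -36520 = -26 + 36520 = 36494$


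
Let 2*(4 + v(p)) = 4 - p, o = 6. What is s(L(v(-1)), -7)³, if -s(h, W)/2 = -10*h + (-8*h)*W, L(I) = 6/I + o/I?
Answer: 398688256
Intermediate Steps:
v(p) = -2 - p/2 (v(p) = -4 + (4 - p)/2 = -4 + (2 - p/2) = -2 - p/2)
L(I) = 12/I (L(I) = 6/I + 6/I = 12/I)
s(h, W) = 20*h + 16*W*h (s(h, W) = -2*(-10*h + (-8*h)*W) = -2*(-10*h - 8*W*h) = 20*h + 16*W*h)
s(L(v(-1)), -7)³ = (4*(12/(-2 - ½*(-1)))*(5 + 4*(-7)))³ = (4*(12/(-2 + ½))*(5 - 28))³ = (4*(12/(-3/2))*(-23))³ = (4*(12*(-⅔))*(-23))³ = (4*(-8)*(-23))³ = 736³ = 398688256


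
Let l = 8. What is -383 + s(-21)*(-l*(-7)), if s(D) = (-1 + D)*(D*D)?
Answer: -543695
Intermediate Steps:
s(D) = D²*(-1 + D) (s(D) = (-1 + D)*D² = D²*(-1 + D))
-383 + s(-21)*(-l*(-7)) = -383 + ((-21)²*(-1 - 21))*(-1*8*(-7)) = -383 + (441*(-22))*(-8*(-7)) = -383 - 9702*56 = -383 - 543312 = -543695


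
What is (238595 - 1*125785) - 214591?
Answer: -101781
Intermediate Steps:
(238595 - 1*125785) - 214591 = (238595 - 125785) - 214591 = 112810 - 214591 = -101781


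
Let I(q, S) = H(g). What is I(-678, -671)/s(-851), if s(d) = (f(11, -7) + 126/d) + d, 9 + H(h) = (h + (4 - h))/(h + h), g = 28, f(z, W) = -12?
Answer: 106375/10283546 ≈ 0.010344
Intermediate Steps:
H(h) = -9 + 2/h (H(h) = -9 + (h + (4 - h))/(h + h) = -9 + 4/((2*h)) = -9 + 4*(1/(2*h)) = -9 + 2/h)
I(q, S) = -125/14 (I(q, S) = -9 + 2/28 = -9 + 2*(1/28) = -9 + 1/14 = -125/14)
s(d) = -12 + d + 126/d (s(d) = (-12 + 126/d) + d = -12 + d + 126/d)
I(-678, -671)/s(-851) = -125/(14*(-12 - 851 + 126/(-851))) = -125/(14*(-12 - 851 + 126*(-1/851))) = -125/(14*(-12 - 851 - 126/851)) = -125/(14*(-734539/851)) = -125/14*(-851/734539) = 106375/10283546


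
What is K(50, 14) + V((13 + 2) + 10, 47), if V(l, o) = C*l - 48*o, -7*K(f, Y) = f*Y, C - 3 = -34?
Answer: -3131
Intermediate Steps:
C = -31 (C = 3 - 34 = -31)
K(f, Y) = -Y*f/7 (K(f, Y) = -f*Y/7 = -Y*f/7)
V(l, o) = -48*o - 31*l (V(l, o) = -31*l - 48*o = -48*o - 31*l)
K(50, 14) + V((13 + 2) + 10, 47) = -⅐*14*50 + (-48*47 - 31*((13 + 2) + 10)) = -100 + (-2256 - 31*(15 + 10)) = -100 + (-2256 - 31*25) = -100 + (-2256 - 775) = -100 - 3031 = -3131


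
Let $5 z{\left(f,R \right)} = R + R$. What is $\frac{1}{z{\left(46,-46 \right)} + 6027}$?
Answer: $\frac{5}{30043} \approx 0.00016643$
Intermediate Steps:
$z{\left(f,R \right)} = \frac{2 R}{5}$ ($z{\left(f,R \right)} = \frac{R + R}{5} = \frac{2 R}{5}$)
$\frac{1}{z{\left(46,-46 \right)} + 6027} = \frac{1}{\frac{2}{5} \left(-46\right) + 6027} = \frac{1}{- \frac{92}{5} + 6027} = \frac{1}{\frac{30043}{5}} = \frac{5}{30043}$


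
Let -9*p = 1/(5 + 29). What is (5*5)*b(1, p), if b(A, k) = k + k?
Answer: -25/153 ≈ -0.16340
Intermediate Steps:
p = -1/306 (p = -1/(9*(5 + 29)) = -⅑/34 = -⅑*1/34 = -1/306 ≈ -0.0032680)
b(A, k) = 2*k
(5*5)*b(1, p) = (5*5)*(2*(-1/306)) = 25*(-1/153) = -25/153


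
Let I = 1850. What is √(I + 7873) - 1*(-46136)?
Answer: 46136 + √9723 ≈ 46235.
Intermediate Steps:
√(I + 7873) - 1*(-46136) = √(1850 + 7873) - 1*(-46136) = √9723 + 46136 = 46136 + √9723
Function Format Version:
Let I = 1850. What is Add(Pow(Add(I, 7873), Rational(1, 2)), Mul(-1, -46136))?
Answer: Add(46136, Pow(9723, Rational(1, 2))) ≈ 46235.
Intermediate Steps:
Add(Pow(Add(I, 7873), Rational(1, 2)), Mul(-1, -46136)) = Add(Pow(Add(1850, 7873), Rational(1, 2)), Mul(-1, -46136)) = Add(Pow(9723, Rational(1, 2)), 46136) = Add(46136, Pow(9723, Rational(1, 2)))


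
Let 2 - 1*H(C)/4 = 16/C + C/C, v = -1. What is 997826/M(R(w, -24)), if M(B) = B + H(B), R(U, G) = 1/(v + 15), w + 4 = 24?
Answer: -13969564/12487 ≈ -1118.7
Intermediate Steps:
w = 20 (w = -4 + 24 = 20)
H(C) = 4 - 64/C (H(C) = 8 - 4*(16/C + C/C) = 8 - 4*(16/C + 1) = 8 - 4*(1 + 16/C) = 8 + (-4 - 64/C) = 4 - 64/C)
R(U, G) = 1/14 (R(U, G) = 1/(-1 + 15) = 1/14)
M(B) = 4 + B - 64/B (M(B) = B + (4 - 64/B) = 4 + B - 64/B)
997826/M(R(w, -24)) = 997826/(4 + 1/14 - 64/1/14) = 997826/(4 + 1/14 - 64*14) = 997826/(4 + 1/14 - 896) = 997826/(-12487/14) = 997826*(-14/12487) = -13969564/12487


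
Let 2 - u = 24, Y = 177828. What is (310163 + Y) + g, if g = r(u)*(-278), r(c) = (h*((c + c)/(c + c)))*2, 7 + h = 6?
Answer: 488547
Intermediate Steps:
h = -1 (h = -7 + 6 = -1)
u = -22 (u = 2 - 1*24 = 2 - 24 = -22)
r(c) = -2 (r(c) = -(c + c)/(c + c)*2 = -2*c/(2*c)*2 = -2*c*1/(2*c)*2 = -1*1*2 = -1*2 = -2)
g = 556 (g = -2*(-278) = 556)
(310163 + Y) + g = (310163 + 177828) + 556 = 487991 + 556 = 488547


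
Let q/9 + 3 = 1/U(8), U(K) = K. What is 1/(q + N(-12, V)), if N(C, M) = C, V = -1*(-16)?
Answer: -8/303 ≈ -0.026403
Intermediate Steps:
V = 16
q = -207/8 (q = -27 + 9/8 = -207/8 ≈ -25.875)
1/(q + N(-12, V)) = 1/(-207/8 - 12) = 1/(-303/8) = -8/303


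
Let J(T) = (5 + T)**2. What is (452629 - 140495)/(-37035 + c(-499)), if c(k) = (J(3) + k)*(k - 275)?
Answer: 312134/299655 ≈ 1.0416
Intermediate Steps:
c(k) = (-275 + k)*(64 + k) (c(k) = ((5 + 3)**2 + k)*(k - 275) = (8**2 + k)*(-275 + k) = (64 + k)*(-275 + k) = (-275 + k)*(64 + k))
(452629 - 140495)/(-37035 + c(-499)) = (452629 - 140495)/(-37035 + (-17600 + (-499)**2 - 211*(-499))) = 312134/(-37035 + (-17600 + 249001 + 105289)) = 312134/(-37035 + 336690) = 312134/299655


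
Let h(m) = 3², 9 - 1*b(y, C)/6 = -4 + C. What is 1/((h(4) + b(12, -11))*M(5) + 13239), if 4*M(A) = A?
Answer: 4/53721 ≈ 7.4459e-5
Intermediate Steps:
M(A) = A/4
b(y, C) = 78 - 6*C (b(y, C) = 54 - 6*(-4 + C) = 54 + (24 - 6*C) = 78 - 6*C)
h(m) = 9
1/((h(4) + b(12, -11))*M(5) + 13239) = 1/((9 + (78 - 6*(-11)))*((¼)*5) + 13239) = 1/((9 + (78 + 66))*(5/4) + 13239) = 1/((9 + 144)*(5/4) + 13239) = 1/(153*(5/4) + 13239) = 1/(765/4 + 13239) = 1/(53721/4) = 4/53721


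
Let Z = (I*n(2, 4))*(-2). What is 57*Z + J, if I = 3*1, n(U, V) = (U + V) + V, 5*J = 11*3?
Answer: -17067/5 ≈ -3413.4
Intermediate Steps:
J = 33/5 (J = (11*3)/5 = (⅕)*33 = 33/5 ≈ 6.6000)
n(U, V) = U + 2*V
I = 3
Z = -60 (Z = (3*(2 + 2*4))*(-2) = (3*(2 + 8))*(-2) = (3*10)*(-2) = 30*(-2) = -60)
57*Z + J = 57*(-60) + 33/5 = -3420 + 33/5 = -17067/5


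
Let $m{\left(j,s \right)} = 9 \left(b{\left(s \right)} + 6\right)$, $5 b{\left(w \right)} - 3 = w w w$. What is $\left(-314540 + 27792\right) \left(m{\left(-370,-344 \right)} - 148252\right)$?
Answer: $\frac{105267834329812}{5} \approx 2.1054 \cdot 10^{13}$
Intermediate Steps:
$b{\left(w \right)} = \frac{3}{5} + \frac{w^{3}}{5}$ ($b{\left(w \right)} = \frac{3}{5} + \frac{w w w}{5} = \frac{3}{5} + \frac{w^{2} w}{5} = \frac{3}{5} + \frac{w^{3}}{5}$)
$m{\left(j,s \right)} = \frac{297}{5} + \frac{9 s^{3}}{5}$ ($m{\left(j,s \right)} = 9 \left(\left(\frac{3}{5} + \frac{s^{3}}{5}\right) + 6\right) = 9 \left(\frac{33}{5} + \frac{s^{3}}{5}\right) = \frac{297}{5} + \frac{9 s^{3}}{5}$)
$\left(-314540 + 27792\right) \left(m{\left(-370,-344 \right)} - 148252\right) = \left(-314540 + 27792\right) \left(\left(\frac{297}{5} + \frac{9 \left(-344\right)^{3}}{5}\right) - 148252\right) = - 286748 \left(\left(\frac{297}{5} + \frac{9}{5} \left(-40707584\right)\right) - 148252\right) = - 286748 \left(\left(\frac{297}{5} - \frac{366368256}{5}\right) - 148252\right) = - 286748 \left(- \frac{366367959}{5} - 148252\right) = \left(-286748\right) \left(- \frac{367109219}{5}\right) = \frac{105267834329812}{5}$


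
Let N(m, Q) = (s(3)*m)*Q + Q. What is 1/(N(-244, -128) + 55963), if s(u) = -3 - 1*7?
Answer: -1/256485 ≈ -3.8989e-6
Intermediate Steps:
s(u) = -10 (s(u) = -3 - 7 = -10)
N(m, Q) = Q - 10*Q*m (N(m, Q) = (-10*m)*Q + Q = -10*Q*m + Q = Q - 10*Q*m)
1/(N(-244, -128) + 55963) = 1/(-128*(1 - 10*(-244)) + 55963) = 1/(-128*(1 + 2440) + 55963) = 1/(-128*2441 + 55963) = 1/(-312448 + 55963) = 1/(-256485) = -1/256485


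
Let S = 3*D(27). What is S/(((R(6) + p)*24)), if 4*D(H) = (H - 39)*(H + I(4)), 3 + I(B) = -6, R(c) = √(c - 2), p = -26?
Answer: 9/32 ≈ 0.28125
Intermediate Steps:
R(c) = √(-2 + c)
I(B) = -9 (I(B) = -3 - 6 = -9)
D(H) = (-39 + H)*(-9 + H)/4 (D(H) = ((H - 39)*(H - 9))/4 = ((-39 + H)*(-9 + H))/4 = (-39 + H)*(-9 + H)/4)
S = -162 (S = 3*(351/4 - 12*27 + (¼)*27²) = 3*(351/4 - 324 + (¼)*729) = 3*(351/4 - 324 + 729/4) = 3*(-54) = -162)
S/(((R(6) + p)*24)) = -162*1/(24*(√(-2 + 6) - 26)) = -162*1/(24*(√4 - 26)) = -162*1/(24*(2 - 26)) = -162/((-24*24)) = -162/(-576) = -162*(-1/576) = 9/32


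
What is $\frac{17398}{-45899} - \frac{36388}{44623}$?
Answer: $- \frac{2446523766}{2048151077} \approx -1.1945$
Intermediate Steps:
$\frac{17398}{-45899} - \frac{36388}{44623} = 17398 \left(- \frac{1}{45899}\right) - \frac{36388}{44623} = - \frac{17398}{45899} - \frac{36388}{44623} = - \frac{2446523766}{2048151077}$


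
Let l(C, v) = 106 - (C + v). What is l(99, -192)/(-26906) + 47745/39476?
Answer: 638385623/531070628 ≈ 1.2021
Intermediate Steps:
l(C, v) = 106 - C - v (l(C, v) = 106 + (-C - v) = 106 - C - v)
l(99, -192)/(-26906) + 47745/39476 = (106 - 1*99 - 1*(-192))/(-26906) + 47745/39476 = (106 - 99 + 192)*(-1/26906) + 47745*(1/39476) = 199*(-1/26906) + 47745/39476 = -199/26906 + 47745/39476 = 638385623/531070628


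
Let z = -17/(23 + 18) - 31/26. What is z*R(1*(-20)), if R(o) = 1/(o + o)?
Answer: 1713/42640 ≈ 0.040174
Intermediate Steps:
R(o) = 1/(2*o)
z = -1713/1066 (z = -17/41 - 31*1/26 = -17*1/41 - 31/26 = -17/41 - 31/26 = -1713/1066 ≈ -1.6069)
z*R(1*(-20)) = -1713/(2132*(1*(-20))) = -1713/(2132*(-20)) = -1713*(-1)/(2132*20) = -1713/1066*(-1/40) = 1713/42640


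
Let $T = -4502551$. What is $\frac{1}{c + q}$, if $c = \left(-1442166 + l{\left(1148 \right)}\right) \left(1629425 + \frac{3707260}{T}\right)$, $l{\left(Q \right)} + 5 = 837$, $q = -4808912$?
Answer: $- \frac{4502551}{10574462887207325122} \approx -4.2579 \cdot 10^{-13}$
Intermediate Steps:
$l{\left(Q \right)} = 832$ ($l{\left(Q \right)} = -5 + 837 = 832$)
$c = - \frac{10574441234835790610}{4502551}$ ($c = \left(-1442166 + 832\right) \left(1629425 + \frac{3707260}{-4502551}\right) = - 1441334 \left(1629425 + 3707260 \left(- \frac{1}{4502551}\right)\right) = - 1441334 \left(1629425 - \frac{3707260}{4502551}\right) = \left(-1441334\right) \frac{7336565455915}{4502551} = - \frac{10574441234835790610}{4502551} \approx -2.3485 \cdot 10^{12}$)
$\frac{1}{c + q} = \frac{1}{- \frac{10574441234835790610}{4502551} - 4808912} = \frac{1}{- \frac{10574462887207325122}{4502551}} = - \frac{4502551}{10574462887207325122}$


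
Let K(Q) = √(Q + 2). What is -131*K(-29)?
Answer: -393*I*√3 ≈ -680.7*I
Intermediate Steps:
K(Q) = √(2 + Q)
-131*K(-29) = -131*√(2 - 29) = -393*I*√3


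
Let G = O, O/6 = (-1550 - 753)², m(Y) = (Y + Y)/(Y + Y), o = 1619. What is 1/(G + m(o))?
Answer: 1/31822855 ≈ 3.1424e-8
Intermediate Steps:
m(Y) = 1 (m(Y) = (2*Y)/((2*Y)) = (2*Y)*(1/(2*Y)) = 1)
O = 31822854 (O = 6*(-1550 - 753)² = 6*(-2303)² = 6*5303809 = 31822854)
G = 31822854
1/(G + m(o)) = 1/(31822854 + 1) = 1/31822855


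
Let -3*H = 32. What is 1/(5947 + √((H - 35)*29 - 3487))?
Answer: 17841/106114861 - I*√43302/106114861 ≈ 0.00016813 - 1.961e-6*I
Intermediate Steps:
H = -32/3 (H = -⅓*32 = -32/3 ≈ -10.667)
1/(5947 + √((H - 35)*29 - 3487)) = 1/(5947 + √((-32/3 - 35)*29 - 3487)) = 1/(5947 + √(-137/3*29 - 3487)) = 1/(5947 + √(-3973/3 - 3487)) = 1/(5947 + √(-14434/3)) = 1/(5947 + I*√43302/3)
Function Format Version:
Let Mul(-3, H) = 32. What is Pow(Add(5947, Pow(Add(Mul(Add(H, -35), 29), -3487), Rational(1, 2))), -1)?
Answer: Add(Rational(17841, 106114861), Mul(Rational(-1, 106114861), I, Pow(43302, Rational(1, 2)))) ≈ Add(0.00016813, Mul(-1.9610e-6, I))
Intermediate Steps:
H = Rational(-32, 3) (H = Mul(Rational(-1, 3), 32) = Rational(-32, 3) ≈ -10.667)
Pow(Add(5947, Pow(Add(Mul(Add(H, -35), 29), -3487), Rational(1, 2))), -1) = Pow(Add(5947, Pow(Add(Mul(Add(Rational(-32, 3), -35), 29), -3487), Rational(1, 2))), -1) = Pow(Add(5947, Pow(Add(Mul(Rational(-137, 3), 29), -3487), Rational(1, 2))), -1) = Pow(Add(5947, Pow(Add(Rational(-3973, 3), -3487), Rational(1, 2))), -1) = Pow(Add(5947, Pow(Rational(-14434, 3), Rational(1, 2))), -1) = Pow(Add(5947, Mul(Rational(1, 3), I, Pow(43302, Rational(1, 2)))), -1)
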